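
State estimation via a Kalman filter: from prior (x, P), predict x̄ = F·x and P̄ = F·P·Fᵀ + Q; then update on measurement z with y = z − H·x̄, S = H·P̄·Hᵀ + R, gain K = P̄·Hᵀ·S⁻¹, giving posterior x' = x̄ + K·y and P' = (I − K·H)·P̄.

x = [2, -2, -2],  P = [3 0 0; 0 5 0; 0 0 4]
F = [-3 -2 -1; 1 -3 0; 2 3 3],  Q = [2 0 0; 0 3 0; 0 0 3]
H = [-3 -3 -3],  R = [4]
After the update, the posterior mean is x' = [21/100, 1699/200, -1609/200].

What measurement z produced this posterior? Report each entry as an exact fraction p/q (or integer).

z = [-2]

x̄ = F·x = [0, 8, -8]
P̄ = F·P·Fᵀ + Q = [53 21 -60; 21 51 -39; -60 -39 96]
S = H·P̄·Hᵀ + R = [400]
K = P̄·Hᵀ·S⁻¹ = [-21/200; -99/400; 9/400]
x' − x̄ = [21/100, 99/200, -9/200] = K·y
y = (KᵀK)⁻¹·Kᵀ·(x' − x̄) = [-2]
z = y + H·x̄ = [-2] + [0] = [-2]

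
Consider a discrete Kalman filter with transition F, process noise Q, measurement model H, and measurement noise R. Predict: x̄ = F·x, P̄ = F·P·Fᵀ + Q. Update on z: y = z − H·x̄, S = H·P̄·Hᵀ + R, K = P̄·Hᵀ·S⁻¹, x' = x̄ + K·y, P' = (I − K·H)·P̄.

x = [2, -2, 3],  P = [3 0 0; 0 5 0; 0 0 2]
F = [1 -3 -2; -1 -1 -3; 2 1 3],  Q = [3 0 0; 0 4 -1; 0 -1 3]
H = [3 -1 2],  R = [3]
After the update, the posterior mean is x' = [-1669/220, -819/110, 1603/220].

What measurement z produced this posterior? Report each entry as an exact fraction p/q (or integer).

x̄ = F·x = [2, -9, 11]
P̄ = F·P·Fᵀ + Q = [59 24 -21; 24 30 -30; -21 -30 38]
S = H·P̄·Hᵀ + R = [440]
K = P̄·Hᵀ·S⁻¹ = [111/440; -9/220; 43/440]
x' − x̄ = [-2109/220, 171/110, -817/220] = K·y
y = (KᵀK)⁻¹·Kᵀ·(x' − x̄) = [-38]
z = y + H·x̄ = [-38] + [37] = [-1]

z = [-1]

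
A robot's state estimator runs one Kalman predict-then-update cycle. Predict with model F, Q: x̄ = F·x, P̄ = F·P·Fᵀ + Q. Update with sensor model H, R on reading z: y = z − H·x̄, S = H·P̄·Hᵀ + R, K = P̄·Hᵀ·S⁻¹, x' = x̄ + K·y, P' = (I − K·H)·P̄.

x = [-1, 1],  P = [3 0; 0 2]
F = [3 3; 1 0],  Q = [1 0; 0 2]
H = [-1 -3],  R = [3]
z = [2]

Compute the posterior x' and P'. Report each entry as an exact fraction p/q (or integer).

x' = [73/148, -31/37]
P' = [1479/148 -105/37; -105/37 41/37]

x̄ = F·x = [0, -1]
P̄ = F·P·Fᵀ + Q = [46 9; 9 5]
y = z − H·x̄ = [-1]
S = H·P̄·Hᵀ + R = [148]
K = P̄·Hᵀ·S⁻¹ = [-73/148; -6/37]
x' = x̄ + K·y = [73/148, -31/37]
P' = (I − K·H)·P̄ = [1479/148 -105/37; -105/37 41/37]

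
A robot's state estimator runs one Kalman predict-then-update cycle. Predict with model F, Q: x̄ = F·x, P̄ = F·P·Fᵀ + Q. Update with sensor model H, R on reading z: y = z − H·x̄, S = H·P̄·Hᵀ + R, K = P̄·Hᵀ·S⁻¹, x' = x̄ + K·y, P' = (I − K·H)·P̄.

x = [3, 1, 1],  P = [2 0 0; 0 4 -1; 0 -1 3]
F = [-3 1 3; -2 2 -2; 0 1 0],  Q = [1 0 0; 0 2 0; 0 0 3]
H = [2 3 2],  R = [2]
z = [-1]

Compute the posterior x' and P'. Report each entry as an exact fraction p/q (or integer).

x' = [-380/181, -247/362, 937/362]
P' = [6200/181 -3596/181 -785/181; -3596/181 2397/181 39/181; -785/181 39/181 738/181]

x̄ = F·x = [-5, -6, 1]
P̄ = F·P·Fᵀ + Q = [44 -2 1; -2 46 10; 1 10 7]
y = z − H·x̄ = [25]
S = H·P̄·Hᵀ + R = [724]
K = P̄·Hᵀ·S⁻¹ = [21/181; 77/362; 23/362]
x' = x̄ + K·y = [-380/181, -247/362, 937/362]
P' = (I − K·H)·P̄ = [6200/181 -3596/181 -785/181; -3596/181 2397/181 39/181; -785/181 39/181 738/181]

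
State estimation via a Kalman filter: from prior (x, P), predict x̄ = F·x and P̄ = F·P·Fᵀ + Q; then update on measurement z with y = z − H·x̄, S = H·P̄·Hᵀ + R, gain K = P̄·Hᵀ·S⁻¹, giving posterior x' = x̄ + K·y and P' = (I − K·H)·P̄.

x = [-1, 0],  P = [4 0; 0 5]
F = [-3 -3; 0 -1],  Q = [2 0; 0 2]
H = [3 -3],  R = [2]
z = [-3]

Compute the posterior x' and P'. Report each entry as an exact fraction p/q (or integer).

x' = [-411/271, -144/271]
P' = [1685/271 1617/271; 1617/271 1609/271]

x̄ = F·x = [3, 0]
P̄ = F·P·Fᵀ + Q = [83 15; 15 7]
y = z − H·x̄ = [-12]
S = H·P̄·Hᵀ + R = [542]
K = P̄·Hᵀ·S⁻¹ = [102/271; 12/271]
x' = x̄ + K·y = [-411/271, -144/271]
P' = (I − K·H)·P̄ = [1685/271 1617/271; 1617/271 1609/271]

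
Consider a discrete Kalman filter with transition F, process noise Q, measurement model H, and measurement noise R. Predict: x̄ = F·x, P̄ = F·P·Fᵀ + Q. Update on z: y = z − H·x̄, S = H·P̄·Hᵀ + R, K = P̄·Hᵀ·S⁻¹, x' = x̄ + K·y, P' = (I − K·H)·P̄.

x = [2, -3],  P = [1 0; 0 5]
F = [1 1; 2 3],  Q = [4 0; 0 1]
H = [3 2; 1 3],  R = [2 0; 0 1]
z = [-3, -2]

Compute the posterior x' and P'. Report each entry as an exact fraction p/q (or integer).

x' = [-6657/11959, -6345/11959]
P' = [4662/11959 -2498/11959; -2498/11959 2421/11959]

x̄ = F·x = [-1, -5]
P̄ = F·P·Fᵀ + Q = [10 17; 17 50]
y = z − H·x̄ = [10, 14]
S = H·P̄·Hᵀ + R = [496 517; 517 563]
K = P̄·Hᵀ·S⁻¹ = [4495/11959 -2832/11959; -1326/11959 4765/11959]
x' = x̄ + K·y = [-6657/11959, -6345/11959]
P' = (I − K·H)·P̄ = [4662/11959 -2498/11959; -2498/11959 2421/11959]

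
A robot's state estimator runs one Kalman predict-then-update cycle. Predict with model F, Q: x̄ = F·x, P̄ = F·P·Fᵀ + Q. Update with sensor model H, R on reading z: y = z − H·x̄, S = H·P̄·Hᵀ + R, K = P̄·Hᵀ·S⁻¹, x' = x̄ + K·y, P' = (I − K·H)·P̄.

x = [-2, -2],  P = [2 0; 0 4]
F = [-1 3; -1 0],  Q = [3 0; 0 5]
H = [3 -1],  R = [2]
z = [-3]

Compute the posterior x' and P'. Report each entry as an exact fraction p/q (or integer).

x' = [-133/366, 721/366]
P' = [365/366 853/366; 853/366 2561/366]

x̄ = F·x = [-4, 2]
P̄ = F·P·Fᵀ + Q = [41 2; 2 7]
y = z − H·x̄ = [11]
S = H·P̄·Hᵀ + R = [366]
K = P̄·Hᵀ·S⁻¹ = [121/366; -1/366]
x' = x̄ + K·y = [-133/366, 721/366]
P' = (I − K·H)·P̄ = [365/366 853/366; 853/366 2561/366]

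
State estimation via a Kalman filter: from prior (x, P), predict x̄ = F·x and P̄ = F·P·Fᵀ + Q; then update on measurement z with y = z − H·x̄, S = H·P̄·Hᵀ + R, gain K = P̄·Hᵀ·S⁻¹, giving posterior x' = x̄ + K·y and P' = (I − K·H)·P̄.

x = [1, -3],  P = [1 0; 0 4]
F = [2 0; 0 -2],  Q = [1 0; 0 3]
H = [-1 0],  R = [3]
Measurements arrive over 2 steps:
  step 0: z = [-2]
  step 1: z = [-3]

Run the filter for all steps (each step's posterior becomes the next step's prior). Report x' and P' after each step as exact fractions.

step 0: x̄ = F·x = [2, 6]
step 0: P̄ = F·P·Fᵀ + Q = [5 0; 0 19]
step 0: y = z − H·x̄ = [0]
step 0: S = H·P̄·Hᵀ + R = [8]
step 0: K = P̄·Hᵀ·S⁻¹ = [-5/8; 0]
step 0: x' = x̄ + K·y = [2, 6]
step 0: P' = (I − K·H)·P̄ = [15/8 0; 0 19]
step 1: x̄ = F·x = [4, -12]
step 1: P̄ = F·P·Fᵀ + Q = [17/2 0; 0 79]
step 1: y = z − H·x̄ = [1]
step 1: S = H·P̄·Hᵀ + R = [23/2]
step 1: K = P̄·Hᵀ·S⁻¹ = [-17/23; 0]
step 1: x' = x̄ + K·y = [75/23, -12]
step 1: P' = (I − K·H)·P̄ = [51/23 0; 0 79]

step 0: x' = [2, 6], P' = [15/8 0; 0 19]
step 1: x' = [75/23, -12], P' = [51/23 0; 0 79]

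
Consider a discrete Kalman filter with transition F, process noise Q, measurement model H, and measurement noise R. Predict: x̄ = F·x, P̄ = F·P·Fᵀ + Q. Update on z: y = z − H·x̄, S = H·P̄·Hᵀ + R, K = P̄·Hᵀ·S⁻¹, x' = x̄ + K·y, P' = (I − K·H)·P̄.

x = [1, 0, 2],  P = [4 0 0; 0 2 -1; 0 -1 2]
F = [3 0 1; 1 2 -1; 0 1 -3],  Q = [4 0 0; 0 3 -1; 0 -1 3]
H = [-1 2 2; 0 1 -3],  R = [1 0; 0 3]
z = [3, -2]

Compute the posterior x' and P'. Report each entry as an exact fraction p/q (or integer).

x̄ = F·x = [5, -1, -6]
P̄ = F·P·Fᵀ + Q = [42 8 -7; 8 21 16; -7 16 29]
y = z − H·x̄ = [22, -19]
S = H·P̄·Hᵀ + R = [367 -225; -225 189]
K = P̄·Hᵀ·S⁻¹ = [-115/2082 1643/18738; 237/694 183/694; 131/1041 -2116/9369]
x' = x̄ + K·y = [39703/18738, 1043/694, 9928/9369]
P' = (I − K·H)·P̄ = [697949/18738 9725/694 42941/9369; 9725/694 3873/694 554/347; 42941/9369 554/347 7102/9369]

x' = [39703/18738, 1043/694, 9928/9369]
P' = [697949/18738 9725/694 42941/9369; 9725/694 3873/694 554/347; 42941/9369 554/347 7102/9369]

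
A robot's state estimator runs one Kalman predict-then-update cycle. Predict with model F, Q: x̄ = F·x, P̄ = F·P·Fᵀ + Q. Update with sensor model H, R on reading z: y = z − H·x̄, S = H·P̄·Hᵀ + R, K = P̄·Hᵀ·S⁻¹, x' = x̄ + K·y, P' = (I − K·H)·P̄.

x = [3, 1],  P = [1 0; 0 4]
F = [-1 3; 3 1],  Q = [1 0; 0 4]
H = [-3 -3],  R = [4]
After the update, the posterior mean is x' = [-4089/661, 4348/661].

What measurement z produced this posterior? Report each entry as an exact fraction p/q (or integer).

x̄ = F·x = [0, 10]
P̄ = F·P·Fᵀ + Q = [38 9; 9 17]
S = H·P̄·Hᵀ + R = [661]
K = P̄·Hᵀ·S⁻¹ = [-141/661; -78/661]
x' − x̄ = [-4089/661, -2262/661] = K·y
y = (KᵀK)⁻¹·Kᵀ·(x' − x̄) = [29]
z = y + H·x̄ = [29] + [-30] = [-1]

z = [-1]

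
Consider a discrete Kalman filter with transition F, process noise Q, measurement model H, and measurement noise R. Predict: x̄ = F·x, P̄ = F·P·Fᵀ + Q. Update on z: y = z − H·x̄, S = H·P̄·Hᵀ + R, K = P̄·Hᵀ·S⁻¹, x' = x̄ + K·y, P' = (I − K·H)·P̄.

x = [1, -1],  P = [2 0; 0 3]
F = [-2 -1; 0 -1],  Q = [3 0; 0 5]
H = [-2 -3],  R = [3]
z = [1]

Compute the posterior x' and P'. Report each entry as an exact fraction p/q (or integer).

x̄ = F·x = [-1, 1]
P̄ = F·P·Fᵀ + Q = [14 3; 3 8]
y = z − H·x̄ = [2]
S = H·P̄·Hᵀ + R = [167]
K = P̄·Hᵀ·S⁻¹ = [-37/167; -30/167]
x' = x̄ + K·y = [-241/167, 107/167]
P' = (I − K·H)·P̄ = [969/167 -609/167; -609/167 436/167]

x' = [-241/167, 107/167]
P' = [969/167 -609/167; -609/167 436/167]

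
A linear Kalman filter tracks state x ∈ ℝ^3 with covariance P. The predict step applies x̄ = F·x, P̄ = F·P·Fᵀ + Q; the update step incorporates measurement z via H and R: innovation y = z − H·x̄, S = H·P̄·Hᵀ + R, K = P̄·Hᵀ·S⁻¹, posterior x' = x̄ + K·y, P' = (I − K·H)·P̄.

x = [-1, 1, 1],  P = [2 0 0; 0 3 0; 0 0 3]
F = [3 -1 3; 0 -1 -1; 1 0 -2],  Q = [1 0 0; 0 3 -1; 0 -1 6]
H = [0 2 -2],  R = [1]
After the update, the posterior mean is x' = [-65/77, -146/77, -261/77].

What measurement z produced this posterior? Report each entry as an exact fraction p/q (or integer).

x̄ = F·x = [-1, -2, -3]
P̄ = F·P·Fᵀ + Q = [49 -6 -12; -6 9 5; -12 5 20]
S = H·P̄·Hᵀ + R = [77]
K = P̄·Hᵀ·S⁻¹ = [12/77; 8/77; -30/77]
x' − x̄ = [12/77, 8/77, -30/77] = K·y
y = (KᵀK)⁻¹·Kᵀ·(x' − x̄) = [1]
z = y + H·x̄ = [1] + [2] = [3]

z = [3]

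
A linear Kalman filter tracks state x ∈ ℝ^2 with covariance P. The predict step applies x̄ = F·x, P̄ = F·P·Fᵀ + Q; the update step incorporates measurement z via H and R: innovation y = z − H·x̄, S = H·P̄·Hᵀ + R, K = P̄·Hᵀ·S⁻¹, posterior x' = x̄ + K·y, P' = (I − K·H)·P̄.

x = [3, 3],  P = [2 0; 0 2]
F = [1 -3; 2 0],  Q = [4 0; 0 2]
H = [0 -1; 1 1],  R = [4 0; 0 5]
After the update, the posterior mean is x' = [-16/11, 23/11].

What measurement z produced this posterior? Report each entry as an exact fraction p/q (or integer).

z = [1, 2]

x̄ = F·x = [-6, 6]
P̄ = F·P·Fᵀ + Q = [24 4; 4 10]
S = H·P̄·Hᵀ + R = [14 -14; -14 47]
K = P̄·Hᵀ·S⁻¹ = [34/77 8/11; -137/231 4/33]
x' − x̄ = [50/11, -43/11] = K·y
y = (KᵀK)⁻¹·Kᵀ·(x' − x̄) = [7, 2]
z = y + H·x̄ = [7, 2] + [-6, 0] = [1, 2]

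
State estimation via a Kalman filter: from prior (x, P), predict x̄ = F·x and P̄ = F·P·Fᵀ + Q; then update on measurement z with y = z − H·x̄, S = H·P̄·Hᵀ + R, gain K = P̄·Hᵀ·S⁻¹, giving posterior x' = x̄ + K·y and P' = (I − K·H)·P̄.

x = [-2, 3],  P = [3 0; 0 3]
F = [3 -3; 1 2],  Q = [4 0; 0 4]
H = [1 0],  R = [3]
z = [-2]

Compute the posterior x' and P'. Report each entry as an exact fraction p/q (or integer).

x̄ = F·x = [-15, 4]
P̄ = F·P·Fᵀ + Q = [58 -9; -9 19]
y = z − H·x̄ = [13]
S = H·P̄·Hᵀ + R = [61]
K = P̄·Hᵀ·S⁻¹ = [58/61; -9/61]
x' = x̄ + K·y = [-161/61, 127/61]
P' = (I − K·H)·P̄ = [174/61 -27/61; -27/61 1078/61]

x' = [-161/61, 127/61]
P' = [174/61 -27/61; -27/61 1078/61]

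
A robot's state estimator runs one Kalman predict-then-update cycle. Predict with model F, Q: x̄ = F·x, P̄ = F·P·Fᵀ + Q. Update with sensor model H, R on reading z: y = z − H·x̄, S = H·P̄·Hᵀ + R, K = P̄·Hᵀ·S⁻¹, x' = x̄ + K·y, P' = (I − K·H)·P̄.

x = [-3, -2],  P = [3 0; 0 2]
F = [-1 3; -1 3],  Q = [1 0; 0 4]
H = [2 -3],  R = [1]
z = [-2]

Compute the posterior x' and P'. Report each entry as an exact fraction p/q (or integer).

x' = [-91/62, -21/62]
P' = [1003/62 675/62; 675/62 461/62]

x̄ = F·x = [-3, -3]
P̄ = F·P·Fᵀ + Q = [22 21; 21 25]
y = z − H·x̄ = [-5]
S = H·P̄·Hᵀ + R = [62]
K = P̄·Hᵀ·S⁻¹ = [-19/62; -33/62]
x' = x̄ + K·y = [-91/62, -21/62]
P' = (I − K·H)·P̄ = [1003/62 675/62; 675/62 461/62]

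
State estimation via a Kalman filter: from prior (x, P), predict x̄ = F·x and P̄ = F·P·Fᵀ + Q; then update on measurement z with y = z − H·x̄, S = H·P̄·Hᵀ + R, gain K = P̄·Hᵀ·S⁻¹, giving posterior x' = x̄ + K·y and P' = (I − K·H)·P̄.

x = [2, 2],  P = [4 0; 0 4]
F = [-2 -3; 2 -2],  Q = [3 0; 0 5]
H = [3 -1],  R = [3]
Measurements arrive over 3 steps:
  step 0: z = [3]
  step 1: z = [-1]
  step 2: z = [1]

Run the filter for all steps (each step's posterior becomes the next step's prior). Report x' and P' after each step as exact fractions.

step 0: x' = [311/487, -429/487], P' = [2136/487 5937/487; 5937/487 17850/487]
step 1: x' = [997495/1693343, 4682822/1693343], P' = [2623836/1693343 5954463/1693343; 5954463/1693343 17187900/1693343]
step 2: x' = [-294048637/1736299465, -498217241/347259893], P' = [2598035652/1736299465 1172159217/347259893; 1172159217/347259893 3395222790/347259893]

step 0: x̄ = F·x = [-10, 0]
step 0: P̄ = F·P·Fᵀ + Q = [55 8; 8 37]
step 0: y = z − H·x̄ = [33]
step 0: S = H·P̄·Hᵀ + R = [487]
step 0: K = P̄·Hᵀ·S⁻¹ = [157/487; -13/487]
step 0: x' = x̄ + K·y = [311/487, -429/487]
step 0: P' = (I − K·H)·P̄ = [2136/487 5937/487; 5937/487 17850/487]
step 1: x̄ = F·x = [665/487, 1480/487]
step 1: P̄ = F·P·Fᵀ + Q = [241899/487 86682/487; 86682/487 34883/487]
step 1: y = z − H·x̄ = [-1002/487]
step 1: S = H·P̄·Hᵀ + R = [1693343/487]
step 1: K = P̄·Hᵀ·S⁻¹ = [639015/1693343; 225163/1693343]
step 1: x' = x̄ + K·y = [997495/1693343, 4682822/1693343]
step 1: P' = (I − K·H)·P̄ = [2623836/1693343 5954463/1693343; 5954463/1693343 17187900/1693343]
step 2: x̄ = F·x = [-16043456/1693343, -7370654/1693343]
step 2: P̄ = F·P·Fᵀ + Q = [241720029/1693343 80723130/1693343; 80723130/1693343 40077955/1693343]
step 2: y = z − H·x̄ = [42453057/1693343]
step 2: S = H·P̄·Hᵀ + R = [1736299465/1693343]
step 2: K = P̄·Hᵀ·S⁻¹ = [644436957/1736299465; 40418287/347259893]
step 2: x' = x̄ + K·y = [-294048637/1736299465, -498217241/347259893]
step 2: P' = (I − K·H)·P̄ = [2598035652/1736299465 1172159217/347259893; 1172159217/347259893 3395222790/347259893]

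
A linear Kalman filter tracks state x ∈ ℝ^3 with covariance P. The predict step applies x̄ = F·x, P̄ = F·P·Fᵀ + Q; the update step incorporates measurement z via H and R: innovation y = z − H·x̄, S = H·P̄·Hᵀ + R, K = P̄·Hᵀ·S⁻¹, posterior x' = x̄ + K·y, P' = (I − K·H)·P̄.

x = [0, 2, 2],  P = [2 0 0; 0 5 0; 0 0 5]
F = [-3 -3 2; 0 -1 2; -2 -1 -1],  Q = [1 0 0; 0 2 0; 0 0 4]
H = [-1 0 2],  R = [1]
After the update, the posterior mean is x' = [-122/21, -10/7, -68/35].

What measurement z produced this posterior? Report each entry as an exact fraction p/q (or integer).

x̄ = F·x = [-2, 2, -4]
P̄ = F·P·Fᵀ + Q = [84 35 17; 35 27 -5; 17 -5 22]
S = H·P̄·Hᵀ + R = [105]
K = P̄·Hᵀ·S⁻¹ = [-10/21; -3/7; 9/35]
x' − x̄ = [-80/21, -24/7, 72/35] = K·y
y = (KᵀK)⁻¹·Kᵀ·(x' − x̄) = [8]
z = y + H·x̄ = [8] + [-6] = [2]

z = [2]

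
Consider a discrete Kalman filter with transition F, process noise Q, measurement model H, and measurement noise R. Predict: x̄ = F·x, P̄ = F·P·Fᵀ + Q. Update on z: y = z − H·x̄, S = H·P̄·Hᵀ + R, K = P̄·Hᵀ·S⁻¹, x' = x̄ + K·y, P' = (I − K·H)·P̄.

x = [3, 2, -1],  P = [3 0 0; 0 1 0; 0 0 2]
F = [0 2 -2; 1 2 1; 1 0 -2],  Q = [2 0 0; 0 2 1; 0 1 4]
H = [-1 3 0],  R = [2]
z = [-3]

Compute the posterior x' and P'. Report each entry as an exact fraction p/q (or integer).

x̄ = F·x = [6, 6, 5]
P̄ = F·P·Fᵀ + Q = [14 0 8; 0 11 0; 8 0 15]
y = z − H·x̄ = [-15]
S = H·P̄·Hᵀ + R = [115]
K = P̄·Hᵀ·S⁻¹ = [-14/115; 33/115; -8/115]
x' = x̄ + K·y = [180/23, 39/23, 139/23]
P' = (I − K·H)·P̄ = [1414/115 462/115 808/115; 462/115 176/115 264/115; 808/115 264/115 1661/115]

x' = [180/23, 39/23, 139/23]
P' = [1414/115 462/115 808/115; 462/115 176/115 264/115; 808/115 264/115 1661/115]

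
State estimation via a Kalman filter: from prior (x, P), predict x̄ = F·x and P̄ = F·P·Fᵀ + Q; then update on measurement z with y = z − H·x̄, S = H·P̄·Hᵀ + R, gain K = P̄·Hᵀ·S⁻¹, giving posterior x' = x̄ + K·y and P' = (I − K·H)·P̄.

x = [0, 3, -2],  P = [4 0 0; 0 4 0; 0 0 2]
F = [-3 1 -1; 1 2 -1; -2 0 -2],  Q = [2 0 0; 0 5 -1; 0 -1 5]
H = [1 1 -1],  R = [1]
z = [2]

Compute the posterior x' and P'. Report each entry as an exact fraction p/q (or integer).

x̄ = F·x = [5, 8, 4]
P̄ = F·P·Fᵀ + Q = [44 -2 28; -2 27 -5; 28 -5 29]
y = z − H·x̄ = [-7]
S = H·P̄·Hᵀ + R = [51]
K = P̄·Hᵀ·S⁻¹ = [14/51; 10/17; -2/17]
x' = x̄ + K·y = [157/51, 66/17, 82/17]
P' = (I − K·H)·P̄ = [2048/51 -174/17 504/17; -174/17 159/17 -25/17; 504/17 -25/17 481/17]

x' = [157/51, 66/17, 82/17]
P' = [2048/51 -174/17 504/17; -174/17 159/17 -25/17; 504/17 -25/17 481/17]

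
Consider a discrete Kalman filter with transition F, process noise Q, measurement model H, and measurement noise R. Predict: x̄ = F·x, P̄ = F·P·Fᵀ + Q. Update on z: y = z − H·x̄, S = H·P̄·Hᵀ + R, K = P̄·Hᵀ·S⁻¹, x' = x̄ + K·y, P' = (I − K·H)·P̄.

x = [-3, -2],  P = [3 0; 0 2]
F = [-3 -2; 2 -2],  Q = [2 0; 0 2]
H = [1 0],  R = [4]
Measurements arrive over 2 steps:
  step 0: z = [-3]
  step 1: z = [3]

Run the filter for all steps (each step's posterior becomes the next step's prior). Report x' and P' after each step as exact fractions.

step 0: x̄ = F·x = [13, -2]
step 0: P̄ = F·P·Fᵀ + Q = [37 -10; -10 22]
step 0: y = z − H·x̄ = [-16]
step 0: S = H·P̄·Hᵀ + R = [41]
step 0: K = P̄·Hᵀ·S⁻¹ = [37/41; -10/41]
step 0: x' = x̄ + K·y = [-59/41, 78/41]
step 0: P' = (I − K·H)·P̄ = [148/41 -40/41; -40/41 802/41]
step 1: x̄ = F·x = [21/41, -274/41]
step 1: P̄ = F·P·Fᵀ + Q = [4142/41 2240/41; 2240/41 4202/41]
step 1: y = z − H·x̄ = [102/41]
step 1: S = H·P̄·Hᵀ + R = [4306/41]
step 1: K = P̄·Hᵀ·S⁻¹ = [2071/2153; 1120/2153]
step 1: x' = x̄ + K·y = [6255/2153, -11602/2153]
step 1: P' = (I − K·H)·P̄ = [8284/2153 4480/2153; 4480/2153 159466/2153]

step 0: x' = [-59/41, 78/41], P' = [148/41 -40/41; -40/41 802/41]
step 1: x' = [6255/2153, -11602/2153], P' = [8284/2153 4480/2153; 4480/2153 159466/2153]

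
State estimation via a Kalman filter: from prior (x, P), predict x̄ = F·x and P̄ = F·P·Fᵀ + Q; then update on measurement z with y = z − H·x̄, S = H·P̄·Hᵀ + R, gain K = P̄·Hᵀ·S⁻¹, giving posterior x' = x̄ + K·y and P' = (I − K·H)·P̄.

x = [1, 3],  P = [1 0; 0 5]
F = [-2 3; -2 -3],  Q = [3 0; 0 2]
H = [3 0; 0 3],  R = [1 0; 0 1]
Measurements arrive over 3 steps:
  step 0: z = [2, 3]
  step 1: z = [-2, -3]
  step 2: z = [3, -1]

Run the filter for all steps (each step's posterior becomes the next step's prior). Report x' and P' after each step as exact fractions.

step 0: x̄ = F·x = [7, -11]
step 0: P̄ = F·P·Fᵀ + Q = [52 -41; -41 51]
step 0: y = z − H·x̄ = [-19, 36]
step 0: S = H·P̄·Hᵀ + R = [469 -369; -369 460]
step 0: K = P̄·Hᵀ·S⁻¹ = [26373/79579 -123/79579; -123/79579 26370/79579]
step 0: x' = x̄ + K·y = [51538/79579, 76288/79579]
step 0: P' = (I − K·H)·P̄ = [8791/79579 -41/79579; -41/79579 8790/79579]
step 1: x̄ = F·x = [125788/79579, -331940/79579]
step 1: P̄ = F·P·Fᵀ + Q = [353503/79579 -43946/79579; -43946/79579 272940/79579]
step 1: y = z − H·x̄ = [-536522/79579, 757083/79579]
step 1: S = H·P̄·Hᵀ + R = [3261106/79579 -395514/79579; -395514/79579 2536039/79579]
step 1: K = P̄·Hᵀ·S⁻¹ = [33141261/101959822 -65919/50979911; -65919/50979911 16449786/50979911]
step 1: x' = x̄ + K·y = [-31764070/50979911, -55706296/50979911]
step 1: P' = (I − K·H)·P̄ = [11047087/101959822 -21973/50979911; -21973/50979911 5483262/50979911]
step 2: x̄ = F·x = [-103590748/50979911, 230647028/50979911]
step 2: P̄ = F·P·Fᵀ + Q = [224646941/50979911 -27255184/50979911; -27255184/50979911 173139678/50979911]
step 2: y = z − H·x̄ = [463711977/50979911, -742920995/50979911]
step 2: S = H·P̄·Hᵀ + R = [2072802380/50979911 -245296656/50979911; -245296656/50979911 1609237013/50979911]
step 2: K = P̄·Hᵀ·S⁻¹ = [20880258117/64250011364 -1858308/1460227531; -1858308/1460227531 471039462/1460227531]
step 2: x' = x̄ + K·y = [60562372907/64250011364, -274807958/1460227531]
step 2: P' = (I − K·H)·P̄ = [6960086039/64250011364 -619436/1460227531; -619436/1460227531 157013154/1460227531]

step 0: x' = [51538/79579, 76288/79579], P' = [8791/79579 -41/79579; -41/79579 8790/79579]
step 1: x' = [-31764070/50979911, -55706296/50979911], P' = [11047087/101959822 -21973/50979911; -21973/50979911 5483262/50979911]
step 2: x' = [60562372907/64250011364, -274807958/1460227531], P' = [6960086039/64250011364 -619436/1460227531; -619436/1460227531 157013154/1460227531]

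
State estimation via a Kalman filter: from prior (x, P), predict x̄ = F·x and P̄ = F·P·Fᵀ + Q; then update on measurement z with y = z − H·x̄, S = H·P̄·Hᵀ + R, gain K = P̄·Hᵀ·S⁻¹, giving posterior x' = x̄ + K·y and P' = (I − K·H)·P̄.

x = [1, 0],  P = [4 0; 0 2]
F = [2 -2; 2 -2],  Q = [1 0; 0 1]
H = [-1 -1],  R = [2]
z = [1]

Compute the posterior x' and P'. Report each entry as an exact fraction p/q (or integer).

x' = [-9/20, -9/20]
P' = [99/100 -1/100; -1/100 99/100]

x̄ = F·x = [2, 2]
P̄ = F·P·Fᵀ + Q = [25 24; 24 25]
y = z − H·x̄ = [5]
S = H·P̄·Hᵀ + R = [100]
K = P̄·Hᵀ·S⁻¹ = [-49/100; -49/100]
x' = x̄ + K·y = [-9/20, -9/20]
P' = (I − K·H)·P̄ = [99/100 -1/100; -1/100 99/100]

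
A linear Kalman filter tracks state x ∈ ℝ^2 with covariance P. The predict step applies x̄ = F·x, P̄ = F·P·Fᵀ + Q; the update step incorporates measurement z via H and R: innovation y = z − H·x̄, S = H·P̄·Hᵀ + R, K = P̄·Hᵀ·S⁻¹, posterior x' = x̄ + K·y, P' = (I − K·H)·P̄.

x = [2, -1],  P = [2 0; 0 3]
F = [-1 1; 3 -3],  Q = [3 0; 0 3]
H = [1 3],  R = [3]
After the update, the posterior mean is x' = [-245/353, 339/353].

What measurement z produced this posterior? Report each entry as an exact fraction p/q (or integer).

x̄ = F·x = [-3, 9]
P̄ = F·P·Fᵀ + Q = [8 -15; -15 48]
S = H·P̄·Hᵀ + R = [353]
K = P̄·Hᵀ·S⁻¹ = [-37/353; 129/353]
x' − x̄ = [814/353, -2838/353] = K·y
y = (KᵀK)⁻¹·Kᵀ·(x' − x̄) = [-22]
z = y + H·x̄ = [-22] + [24] = [2]

z = [2]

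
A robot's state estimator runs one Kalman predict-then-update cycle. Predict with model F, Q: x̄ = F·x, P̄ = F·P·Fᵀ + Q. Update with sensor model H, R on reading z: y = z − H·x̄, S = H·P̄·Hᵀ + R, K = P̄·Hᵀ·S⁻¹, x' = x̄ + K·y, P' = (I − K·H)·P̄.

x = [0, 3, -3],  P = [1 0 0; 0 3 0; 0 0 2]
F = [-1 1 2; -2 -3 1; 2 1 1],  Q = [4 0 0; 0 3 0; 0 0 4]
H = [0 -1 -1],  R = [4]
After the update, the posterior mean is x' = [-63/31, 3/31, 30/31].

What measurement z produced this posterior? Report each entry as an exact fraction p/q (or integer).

x̄ = F·x = [-3, -12, 0]
P̄ = F·P·Fᵀ + Q = [16 -3 5; -3 36 -11; 5 -11 13]
S = H·P̄·Hᵀ + R = [31]
K = P̄·Hᵀ·S⁻¹ = [-2/31; -25/31; -2/31]
x' − x̄ = [30/31, 375/31, 30/31] = K·y
y = (KᵀK)⁻¹·Kᵀ·(x' − x̄) = [-15]
z = y + H·x̄ = [-15] + [12] = [-3]

z = [-3]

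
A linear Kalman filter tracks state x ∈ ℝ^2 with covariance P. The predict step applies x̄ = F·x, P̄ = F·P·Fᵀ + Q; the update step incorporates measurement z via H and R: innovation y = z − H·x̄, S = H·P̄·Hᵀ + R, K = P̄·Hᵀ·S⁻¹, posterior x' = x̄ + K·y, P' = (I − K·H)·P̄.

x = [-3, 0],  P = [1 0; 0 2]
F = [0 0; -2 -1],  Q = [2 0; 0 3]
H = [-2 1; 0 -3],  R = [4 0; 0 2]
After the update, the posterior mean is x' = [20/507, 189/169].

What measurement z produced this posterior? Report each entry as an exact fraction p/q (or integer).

z = [1, -3]

x̄ = F·x = [0, 6]
P̄ = F·P·Fᵀ + Q = [2 0; 0 9]
S = H·P̄·Hᵀ + R = [21 -27; -27 83]
K = P̄·Hᵀ·S⁻¹ = [-166/507 -18/169; 3/169 -54/169]
x' − x̄ = [20/507, -825/169] = K·y
y = (KᵀK)⁻¹·Kᵀ·(x' − x̄) = [-5, 15]
z = y + H·x̄ = [-5, 15] + [6, -18] = [1, -3]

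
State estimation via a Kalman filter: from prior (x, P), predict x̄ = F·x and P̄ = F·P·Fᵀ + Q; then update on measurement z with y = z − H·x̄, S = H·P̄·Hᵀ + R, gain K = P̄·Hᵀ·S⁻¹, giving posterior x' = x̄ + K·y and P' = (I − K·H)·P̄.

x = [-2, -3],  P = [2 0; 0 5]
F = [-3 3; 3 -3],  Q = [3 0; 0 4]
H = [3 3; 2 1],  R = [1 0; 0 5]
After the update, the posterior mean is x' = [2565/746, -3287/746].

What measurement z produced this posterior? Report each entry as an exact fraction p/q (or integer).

x̄ = F·x = [-3, 3]
P̄ = F·P·Fᵀ + Q = [66 -63; -63 67]
S = H·P̄·Hᵀ + R = [64 30; 30 84]
K = P̄·Hᵀ·S⁻¹ = [-219/746 691/746; 463/746 -1034/1119]
x' − x̄ = [4803/746, -5525/746] = K·y
y = (KᵀK)⁻¹·Kᵀ·(x' − x̄) = [-3, 6]
z = y + H·x̄ = [-3, 6] + [0, -3] = [-3, 3]

z = [-3, 3]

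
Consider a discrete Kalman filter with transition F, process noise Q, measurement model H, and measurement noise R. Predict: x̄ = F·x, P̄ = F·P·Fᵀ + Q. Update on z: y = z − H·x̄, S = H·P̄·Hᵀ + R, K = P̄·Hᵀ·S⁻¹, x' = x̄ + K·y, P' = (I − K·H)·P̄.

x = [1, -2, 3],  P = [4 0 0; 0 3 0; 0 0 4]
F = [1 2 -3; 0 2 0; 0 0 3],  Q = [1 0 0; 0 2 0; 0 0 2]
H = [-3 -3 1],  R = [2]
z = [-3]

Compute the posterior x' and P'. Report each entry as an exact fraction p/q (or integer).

x' = [192/215, 76/215, 183/215]
P' = [3614/1075 -5118/1075 -4974/1075; -5118/1075 8966/1075 11388/1075; -4974/1075 11388/1075 19534/1075]

x̄ = F·x = [-12, -4, 9]
P̄ = F·P·Fᵀ + Q = [53 12 -36; 12 14 0; -36 0 38]
y = z − H·x̄ = [-60]
S = H·P̄·Hᵀ + R = [1075]
K = P̄·Hᵀ·S⁻¹ = [-231/1075; -78/1075; 146/1075]
x' = x̄ + K·y = [192/215, 76/215, 183/215]
P' = (I − K·H)·P̄ = [3614/1075 -5118/1075 -4974/1075; -5118/1075 8966/1075 11388/1075; -4974/1075 11388/1075 19534/1075]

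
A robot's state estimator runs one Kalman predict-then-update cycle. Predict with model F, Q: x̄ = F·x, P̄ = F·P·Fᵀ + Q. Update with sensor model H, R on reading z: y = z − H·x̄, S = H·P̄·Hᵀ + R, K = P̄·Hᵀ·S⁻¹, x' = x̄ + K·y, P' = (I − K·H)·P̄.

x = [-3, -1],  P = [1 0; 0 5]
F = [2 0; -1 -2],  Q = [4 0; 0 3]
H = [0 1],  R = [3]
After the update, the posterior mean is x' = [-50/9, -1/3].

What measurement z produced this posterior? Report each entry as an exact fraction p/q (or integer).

z = [-1]

x̄ = F·x = [-6, 5]
P̄ = F·P·Fᵀ + Q = [8 -2; -2 24]
S = H·P̄·Hᵀ + R = [27]
K = P̄·Hᵀ·S⁻¹ = [-2/27; 8/9]
x' − x̄ = [4/9, -16/3] = K·y
y = (KᵀK)⁻¹·Kᵀ·(x' − x̄) = [-6]
z = y + H·x̄ = [-6] + [5] = [-1]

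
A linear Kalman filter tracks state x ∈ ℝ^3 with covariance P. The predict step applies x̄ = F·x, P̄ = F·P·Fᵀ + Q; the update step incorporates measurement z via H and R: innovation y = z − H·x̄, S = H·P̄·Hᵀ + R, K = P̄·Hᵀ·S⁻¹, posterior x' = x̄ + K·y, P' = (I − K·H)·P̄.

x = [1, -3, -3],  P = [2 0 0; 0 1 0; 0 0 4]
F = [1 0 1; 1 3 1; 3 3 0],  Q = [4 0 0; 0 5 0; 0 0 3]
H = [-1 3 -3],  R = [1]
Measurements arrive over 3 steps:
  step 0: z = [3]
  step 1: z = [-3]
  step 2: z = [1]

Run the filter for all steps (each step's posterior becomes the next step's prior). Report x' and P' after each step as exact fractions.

step 0: x̄ = F·x = [-2, -11, -6]
step 0: P̄ = F·P·Fᵀ + Q = [10 6 6; 6 20 15; 6 15 30]
step 0: y = z − H·x̄ = [16]
step 0: S = H·P̄·Hᵀ + R = [191]
step 0: K = P̄·Hᵀ·S⁻¹ = [-10/191; 9/191; -51/191]
step 0: x' = x̄ + K·y = [-542/191, -1957/191, -1962/191]
step 0: P' = (I − K·H)·P̄ = [1810/191 1236/191 636/191; 1236/191 3739/191 3324/191; 636/191 3324/191 3129/191]
step 1: x̄ = F·x = [-2504/191, -8375/191, -7497/191]
step 1: P̄ = F·P·Fᵀ + Q = [6975/191 19891/191 21018/191; 19891/191 68177/191 65793/191; 21018/191 65793/191 72762/191]
step 1: y = z − H·x̄ = [-443/191]
step 1: S = H·P̄·Hᵀ + R = [98105/191]
step 1: K = P̄·Hᵀ·S⁻¹ = [-10356/98105; -12739/98105; -8385/19621]
step 1: x' = x̄ + K·y = [-1262132/98105, -4272178/98105, -750702/19621]
step 1: P' = (I − K·H)·P̄ = [3021129/98105 9526081/98105 1704498/19621; 9526081/98105 34168704/98105 6199518/19621; 1704498/19621 6199518/19621 5634147/19621]
step 2: x̄ = F·x = [-5015642/98105, -17832176/98105, -3320586/19621]
step 2: P̄ = F·P·Fᵀ + Q = [48629264/98105 169807857/98105 31240374/19621; 169807857/98105 599387731/98105 109890987/19621; 31240374/19621 109890987/19621 101294454/19621]
step 2: y = z − H·x̄ = [-1229799/98105]
step 2: S = H·P̄·Hᵀ + R = [29642626/98105]
step 2: K = P̄·Hᵀ·S⁻¹ = [-7811303/29642626; -20009469/29642626; -27253875/29642626]
step 2: x' = x̄ + K·y = [-1417567579/29642626, -5137198909/29642626, -4674967191/29642626]
step 2: P' = (I − K·H)·P̄ = [14071480871/29642626 49714599375/29642626 45026709519/29642626; 49714599375/29642626 177025100549/29642626 160460237247/29642626; 45026709519/29642626 160460237247/29642626 145460418699/29642626]

step 0: x' = [-542/191, -1957/191, -1962/191], P' = [1810/191 1236/191 636/191; 1236/191 3739/191 3324/191; 636/191 3324/191 3129/191]
step 1: x' = [-1262132/98105, -4272178/98105, -750702/19621], P' = [3021129/98105 9526081/98105 1704498/19621; 9526081/98105 34168704/98105 6199518/19621; 1704498/19621 6199518/19621 5634147/19621]
step 2: x' = [-1417567579/29642626, -5137198909/29642626, -4674967191/29642626], P' = [14071480871/29642626 49714599375/29642626 45026709519/29642626; 49714599375/29642626 177025100549/29642626 160460237247/29642626; 45026709519/29642626 160460237247/29642626 145460418699/29642626]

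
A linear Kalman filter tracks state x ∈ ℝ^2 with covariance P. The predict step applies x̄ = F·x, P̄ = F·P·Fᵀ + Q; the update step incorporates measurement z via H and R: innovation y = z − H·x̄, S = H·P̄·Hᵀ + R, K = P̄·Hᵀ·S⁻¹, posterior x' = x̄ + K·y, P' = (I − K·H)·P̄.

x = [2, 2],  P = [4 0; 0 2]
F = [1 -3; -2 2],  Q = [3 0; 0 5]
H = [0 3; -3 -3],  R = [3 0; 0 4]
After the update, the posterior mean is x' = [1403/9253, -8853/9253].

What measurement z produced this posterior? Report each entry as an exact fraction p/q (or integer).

x̄ = F·x = [-4, 0]
P̄ = F·P·Fᵀ + Q = [25 -20; -20 29]
S = H·P̄·Hᵀ + R = [264 -81; -81 130]
K = P̄·Hᵀ·S⁻¹ = [-3005/9253 -2940/9253; 3041/9253 -27/9253]
x' − x̄ = [38415/9253, -8853/9253] = K·y
y = (KᵀK)⁻¹·Kᵀ·(x' − x̄) = [-3, -10]
z = y + H·x̄ = [-3, -10] + [0, 12] = [-3, 2]

z = [-3, 2]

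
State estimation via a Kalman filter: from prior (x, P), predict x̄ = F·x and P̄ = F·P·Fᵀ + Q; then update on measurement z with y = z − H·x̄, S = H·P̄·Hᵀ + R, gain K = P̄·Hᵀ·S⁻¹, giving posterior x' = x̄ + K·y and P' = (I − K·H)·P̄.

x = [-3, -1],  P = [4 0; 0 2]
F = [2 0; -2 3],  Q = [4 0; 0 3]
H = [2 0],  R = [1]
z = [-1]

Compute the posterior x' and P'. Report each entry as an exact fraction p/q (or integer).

x' = [-46/81, -109/81]
P' = [20/81 -16/81; -16/81 1973/81]

x̄ = F·x = [-6, 3]
P̄ = F·P·Fᵀ + Q = [20 -16; -16 37]
y = z − H·x̄ = [11]
S = H·P̄·Hᵀ + R = [81]
K = P̄·Hᵀ·S⁻¹ = [40/81; -32/81]
x' = x̄ + K·y = [-46/81, -109/81]
P' = (I − K·H)·P̄ = [20/81 -16/81; -16/81 1973/81]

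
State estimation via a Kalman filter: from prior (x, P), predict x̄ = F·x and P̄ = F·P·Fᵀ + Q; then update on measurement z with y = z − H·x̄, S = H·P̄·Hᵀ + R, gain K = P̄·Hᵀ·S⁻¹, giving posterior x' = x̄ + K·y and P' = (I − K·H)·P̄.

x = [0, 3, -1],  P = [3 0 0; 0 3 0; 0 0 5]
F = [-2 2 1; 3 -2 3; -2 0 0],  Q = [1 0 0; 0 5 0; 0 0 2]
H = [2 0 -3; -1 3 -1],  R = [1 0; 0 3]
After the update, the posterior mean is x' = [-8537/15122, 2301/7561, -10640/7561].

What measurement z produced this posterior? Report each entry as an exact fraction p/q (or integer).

x̄ = F·x = [5, -9, 0]
P̄ = F·P·Fᵀ + Q = [30 -15 12; -15 89 -18; 12 -18 14]
S = H·P̄·Hᵀ + R = [103 66; 66 1070]
K = P̄·Hᵀ·S⁻¹ = [15711/52927 -10545/105854; 420/7561 2094/7561; -6990/52927 -3526/52927]
x' − x̄ = [-84147/15122, 70350/7561, -10640/7561] = K·y
y = (KᵀK)⁻¹·Kᵀ·(x' − x̄) = [-7, 35]
z = y + H·x̄ = [-7, 35] + [10, -32] = [3, 3]

z = [3, 3]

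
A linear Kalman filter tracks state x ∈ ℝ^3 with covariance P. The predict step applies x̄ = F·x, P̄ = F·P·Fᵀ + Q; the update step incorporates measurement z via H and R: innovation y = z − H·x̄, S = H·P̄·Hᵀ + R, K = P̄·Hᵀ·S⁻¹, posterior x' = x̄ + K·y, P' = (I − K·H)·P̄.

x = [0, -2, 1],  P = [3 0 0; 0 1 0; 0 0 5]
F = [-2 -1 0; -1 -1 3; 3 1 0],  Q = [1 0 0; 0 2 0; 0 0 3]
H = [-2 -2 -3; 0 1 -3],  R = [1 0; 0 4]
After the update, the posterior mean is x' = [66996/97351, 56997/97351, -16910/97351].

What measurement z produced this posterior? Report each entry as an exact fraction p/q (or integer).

x̄ = F·x = [2, 5, -2]
P̄ = F·P·Fᵀ + Q = [14 7 -19; 7 51 -10; -19 -10 31]
S = H·P̄·Hᵀ + R = [248 19; 19 394]
K = P̄·Hᵀ·S⁻¹ = [4694/97351 15587/97351; -35423/97351 21722/97351; -11833/97351 -24879/97351]
x' − x̄ = [-127706/97351, -429758/97351, 177792/97351] = K·y
y = (KᵀK)⁻¹·Kᵀ·(x' − x̄) = [6, -10]
z = y + H·x̄ = [6, -10] + [-8, 11] = [-2, 1]

z = [-2, 1]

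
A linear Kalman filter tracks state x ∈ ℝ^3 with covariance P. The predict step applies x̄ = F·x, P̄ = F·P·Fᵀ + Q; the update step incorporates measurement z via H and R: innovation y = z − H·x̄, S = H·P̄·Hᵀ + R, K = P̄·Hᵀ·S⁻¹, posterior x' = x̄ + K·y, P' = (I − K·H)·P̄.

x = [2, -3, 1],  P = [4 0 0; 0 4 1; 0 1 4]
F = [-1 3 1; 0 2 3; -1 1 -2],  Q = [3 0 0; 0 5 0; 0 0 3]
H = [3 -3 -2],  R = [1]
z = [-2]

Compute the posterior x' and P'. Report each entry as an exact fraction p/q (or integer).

x' = [-66/7, -95/21, -19/3]
P' = [1807/35 1773/35 7/5; 1773/35 6221/105 -191/15; 7/5 -191/15 317/15]

x̄ = F·x = [-10, -3, -7]
P̄ = F·P·Fᵀ + Q = [53 47 3; 47 69 -17; 3 -17 23]
y = z − H·x̄ = [5]
S = H·P̄·Hᵀ + R = [105]
K = P̄·Hᵀ·S⁻¹ = [4/35; -32/105; 2/15]
x' = x̄ + K·y = [-66/7, -95/21, -19/3]
P' = (I − K·H)·P̄ = [1807/35 1773/35 7/5; 1773/35 6221/105 -191/15; 7/5 -191/15 317/15]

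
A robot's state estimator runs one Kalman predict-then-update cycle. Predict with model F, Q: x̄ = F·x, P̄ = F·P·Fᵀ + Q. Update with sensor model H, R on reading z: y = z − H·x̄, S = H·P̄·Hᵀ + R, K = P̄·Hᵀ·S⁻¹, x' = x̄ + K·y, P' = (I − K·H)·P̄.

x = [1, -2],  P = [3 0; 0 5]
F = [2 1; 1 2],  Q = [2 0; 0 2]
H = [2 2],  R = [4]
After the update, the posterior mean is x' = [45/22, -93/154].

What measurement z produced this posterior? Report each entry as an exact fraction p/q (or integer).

x̄ = F·x = [0, -3]
P̄ = F·P·Fᵀ + Q = [19 16; 16 25]
S = H·P̄·Hᵀ + R = [308]
K = P̄·Hᵀ·S⁻¹ = [5/22; 41/154]
x' − x̄ = [45/22, 369/154] = K·y
y = (KᵀK)⁻¹·Kᵀ·(x' − x̄) = [9]
z = y + H·x̄ = [9] + [-6] = [3]

z = [3]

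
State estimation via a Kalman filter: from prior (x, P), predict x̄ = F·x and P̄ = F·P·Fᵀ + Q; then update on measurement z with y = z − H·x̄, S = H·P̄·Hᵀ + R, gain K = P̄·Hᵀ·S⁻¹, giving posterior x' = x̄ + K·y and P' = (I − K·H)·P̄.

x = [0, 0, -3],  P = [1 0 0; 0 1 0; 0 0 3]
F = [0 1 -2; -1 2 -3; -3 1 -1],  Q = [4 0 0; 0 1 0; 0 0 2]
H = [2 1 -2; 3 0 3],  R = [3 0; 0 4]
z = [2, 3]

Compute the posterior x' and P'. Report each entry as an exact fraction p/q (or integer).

x̄ = F·x = [6, 9, 3]
P̄ = F·P·Fᵀ + Q = [17 20 7; 20 33 14; 7 14 15]
y = z − H·x̄ = [-13, -24]
S = H·P̄·Hᵀ + R = [132 114; 114 418]
K = P̄·Hᵀ·S⁻¹ = [112/555 412/3515; 63/370 1389/7030; -22/111 149/703]
x' = x̄ + K·y = [5942/10545, 14373/7030, 1033/2109]
P' = (I − K·H)·P̄ = [5153/10545 -3644/3515 -701/2109; -3644/3515 36447/7030 914/703; -701/2109 914/703 1297/2109]

x' = [5942/10545, 14373/7030, 1033/2109]
P' = [5153/10545 -3644/3515 -701/2109; -3644/3515 36447/7030 914/703; -701/2109 914/703 1297/2109]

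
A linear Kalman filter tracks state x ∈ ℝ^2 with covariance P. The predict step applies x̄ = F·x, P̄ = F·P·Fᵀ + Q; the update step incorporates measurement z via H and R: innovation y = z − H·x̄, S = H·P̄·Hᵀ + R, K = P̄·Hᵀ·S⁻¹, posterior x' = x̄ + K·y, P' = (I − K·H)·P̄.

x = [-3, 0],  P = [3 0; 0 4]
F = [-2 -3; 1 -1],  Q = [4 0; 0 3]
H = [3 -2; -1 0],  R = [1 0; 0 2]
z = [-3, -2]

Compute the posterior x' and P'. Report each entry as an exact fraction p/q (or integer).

x' = [722/1431, 1003/477]
P' = [1988/1431 970/477; 970/477 512/159]

x̄ = F·x = [6, -3]
P̄ = F·P·Fᵀ + Q = [52 6; 6 10]
y = z − H·x̄ = [-27, 4]
S = H·P̄·Hᵀ + R = [437 -144; -144 54]
K = P̄·Hᵀ·S⁻¹ = [16/159 -994/1431; -18/53 -485/477]
x' = x̄ + K·y = [722/1431, 1003/477]
P' = (I − K·H)·P̄ = [1988/1431 970/477; 970/477 512/159]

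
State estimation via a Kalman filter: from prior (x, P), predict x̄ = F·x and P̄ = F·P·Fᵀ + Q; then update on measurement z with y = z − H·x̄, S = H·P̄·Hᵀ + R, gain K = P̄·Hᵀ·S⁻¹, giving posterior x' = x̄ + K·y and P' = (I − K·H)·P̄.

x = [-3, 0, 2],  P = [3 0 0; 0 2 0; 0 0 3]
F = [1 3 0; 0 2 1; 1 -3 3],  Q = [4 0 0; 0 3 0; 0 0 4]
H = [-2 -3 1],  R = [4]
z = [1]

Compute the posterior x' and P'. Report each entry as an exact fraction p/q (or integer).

x' = [-655/252, 191/84, 95/36]
P' = [2399/504 -307/168 233/72; -307/168 255/56 227/24; 233/72 227/24 2561/72]

x̄ = F·x = [-3, 2, 3]
P̄ = F·P·Fᵀ + Q = [25 12 -15; 12 14 -3; -15 -3 52]
y = z − H·x̄ = [-2]
S = H·P̄·Hᵀ + R = [504]
K = P̄·Hᵀ·S⁻¹ = [-101/504; -23/168; 13/72]
x' = x̄ + K·y = [-655/252, 191/84, 95/36]
P' = (I − K·H)·P̄ = [2399/504 -307/168 233/72; -307/168 255/56 227/24; 233/72 227/24 2561/72]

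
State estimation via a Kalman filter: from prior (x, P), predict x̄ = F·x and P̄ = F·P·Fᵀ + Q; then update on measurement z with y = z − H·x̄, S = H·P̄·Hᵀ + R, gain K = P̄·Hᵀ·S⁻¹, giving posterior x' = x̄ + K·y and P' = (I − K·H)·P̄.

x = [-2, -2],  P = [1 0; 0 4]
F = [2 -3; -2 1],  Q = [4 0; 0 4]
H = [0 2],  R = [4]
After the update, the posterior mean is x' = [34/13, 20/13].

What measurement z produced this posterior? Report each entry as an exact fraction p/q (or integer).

z = [3]

x̄ = F·x = [2, 2]
P̄ = F·P·Fᵀ + Q = [44 -16; -16 12]
S = H·P̄·Hᵀ + R = [52]
K = P̄·Hᵀ·S⁻¹ = [-8/13; 6/13]
x' − x̄ = [8/13, -6/13] = K·y
y = (KᵀK)⁻¹·Kᵀ·(x' − x̄) = [-1]
z = y + H·x̄ = [-1] + [4] = [3]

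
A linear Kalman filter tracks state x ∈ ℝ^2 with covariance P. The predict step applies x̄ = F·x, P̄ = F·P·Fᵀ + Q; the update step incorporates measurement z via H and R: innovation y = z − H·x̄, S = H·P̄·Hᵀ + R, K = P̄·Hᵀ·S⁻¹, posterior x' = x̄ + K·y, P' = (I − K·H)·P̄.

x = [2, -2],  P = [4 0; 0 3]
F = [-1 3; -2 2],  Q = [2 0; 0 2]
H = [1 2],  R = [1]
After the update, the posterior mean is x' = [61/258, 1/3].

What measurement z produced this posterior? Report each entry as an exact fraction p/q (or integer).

x̄ = F·x = [-8, -8]
P̄ = F·P·Fᵀ + Q = [33 26; 26 30]
S = H·P̄·Hᵀ + R = [258]
K = P̄·Hᵀ·S⁻¹ = [85/258; 1/3]
x' − x̄ = [2125/258, 25/3] = K·y
y = (KᵀK)⁻¹·Kᵀ·(x' − x̄) = [25]
z = y + H·x̄ = [25] + [-24] = [1]

z = [1]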